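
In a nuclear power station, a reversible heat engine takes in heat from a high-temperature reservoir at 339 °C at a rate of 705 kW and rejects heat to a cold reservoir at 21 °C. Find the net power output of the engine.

Ẇ ≈ 366 kW

T_H = 339 °C → 339 + 273.15 = 612.15 K.
T_C = 21 °C → 21 + 273.15 = 294.15 K.
For a reversible engine, η = 1 − T_C/T_H = 1 − 294.15/612.15 = 0.5195.
W = η·Q_H = 0.5195 × 705 = 366 kW.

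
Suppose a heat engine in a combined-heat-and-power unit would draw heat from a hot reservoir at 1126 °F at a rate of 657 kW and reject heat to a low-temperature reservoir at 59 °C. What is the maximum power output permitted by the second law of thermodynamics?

Ẇ_max ≈ 409.3 kW

T_H = 1126 °F → (1126 − 32) × 5/9 = 607.78 °C = 880.93 K.
T_C = 59 °C → 59 + 273.15 = 332.15 K.
The upper bound on efficiency is η_max = 1 − T_C/T_H = 1 − 332.15/880.93 = 0.6230.
W_max = η_max · Q_H = 0.6230 × 657 = 409.3 kW.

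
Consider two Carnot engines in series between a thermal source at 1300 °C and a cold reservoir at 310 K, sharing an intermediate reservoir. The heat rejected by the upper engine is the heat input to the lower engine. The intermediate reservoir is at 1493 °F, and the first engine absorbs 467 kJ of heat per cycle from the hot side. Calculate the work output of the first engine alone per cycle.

T_H = 1300 °C → 1300 + 273.15 = 1573.15 K.
T_m = 1493 °F → (1493 − 32) × 5/9 = 811.67 °C = 1084.82 K.
First-stage efficiency η₁ = 1 − T_m/T_H = 1 − 1084.82/1573.15 = 0.3104.
W₁ = η₁·Q_H = 0.3104 × 467 = 145 kJ.

W₁ ≈ 145 kJ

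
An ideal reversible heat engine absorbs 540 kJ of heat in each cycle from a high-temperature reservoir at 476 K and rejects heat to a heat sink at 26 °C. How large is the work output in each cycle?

W ≈ 201 kJ

T_C = 26 °C → 26 + 273.15 = 299.15 K.
The Carnot efficiency is η = 1 − T_C/T_H = 1 − 299.15/476.00 = 0.3715.
W = η·Q_H = 0.3715 × 540 = 201 kJ.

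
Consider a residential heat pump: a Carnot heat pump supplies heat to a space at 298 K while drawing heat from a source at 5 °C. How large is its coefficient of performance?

T_C = 5 °C → 5 + 273.15 = 278.15 K.
The Carnot heat-pump COP is COP_HP = T_H/(T_H − T_C) = 298.00/(298.00 − 278.15) = 15.0.

COP_HP ≈ 15.0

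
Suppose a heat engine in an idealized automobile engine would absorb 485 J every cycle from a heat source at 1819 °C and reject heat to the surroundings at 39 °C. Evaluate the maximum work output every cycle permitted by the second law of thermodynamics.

T_H = 1819 °C → 1819 + 273.15 = 2092.15 K.
T_C = 39 °C → 39 + 273.15 = 312.15 K.
No engine can exceed the Carnot limit: η_max = 1 − T_C/T_H = 1 − 312.15/2092.15 = 0.8508.
W_max = η_max · Q_H = 0.8508 × 485 = 412.6 J.

W_max ≈ 412.6 J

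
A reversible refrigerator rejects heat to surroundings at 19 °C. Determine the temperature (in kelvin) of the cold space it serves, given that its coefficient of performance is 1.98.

T_C ≈ 194 K

T_H = 19 °C → 19 + 273.15 = 292.15 K.
COP_R = T_C/(T_H − T_C) ⇒ T_C = T_H·COP_R/(1 + COP_R) = 292.15 × 1.98/(1 + 1.98) = 194 K.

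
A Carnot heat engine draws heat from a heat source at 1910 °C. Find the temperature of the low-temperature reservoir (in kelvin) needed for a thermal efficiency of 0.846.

T_H = 1910 °C → 1910 + 273.15 = 2183.15 K.
From η = 1 − T_C/T_H, T_C = T_H·(1 − η) = 2183.15 × (1 − 0.846) = 336 K.

T_C ≈ 336 K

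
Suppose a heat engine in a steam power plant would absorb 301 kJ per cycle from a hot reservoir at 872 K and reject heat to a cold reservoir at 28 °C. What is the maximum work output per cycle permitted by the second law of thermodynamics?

W_max ≈ 197.0 kJ

T_C = 28 °C → 28 + 273.15 = 301.15 K.
By the Carnot theorem, η_max = 1 − T_C/T_H = 1 − 301.15/872.00 = 0.6546.
W_max = η_max · Q_H = 0.6546 × 301 = 197.0 kJ.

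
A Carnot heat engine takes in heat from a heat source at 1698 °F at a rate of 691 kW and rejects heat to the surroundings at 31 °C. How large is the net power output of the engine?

Ẇ ≈ 516 kW

T_H = 1698 °F → (1698 − 32) × 5/9 = 925.56 °C = 1198.71 K.
T_C = 31 °C → 31 + 273.15 = 304.15 K.
Carnot efficiency: η = 1 − T_C/T_H = 1 − 304.15/1198.71 = 0.7463.
W = η·Q_H = 0.7463 × 691 = 516 kW.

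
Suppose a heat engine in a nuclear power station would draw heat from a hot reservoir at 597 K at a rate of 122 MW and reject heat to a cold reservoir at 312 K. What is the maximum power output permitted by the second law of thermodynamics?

The upper bound on efficiency is η_max = 1 − T_C/T_H = 1 − 312.00/597.00 = 0.4774.
W_max = η_max · Q_H = 0.4774 × 122 = 58.24 MW.

Ẇ_max ≈ 58.24 MW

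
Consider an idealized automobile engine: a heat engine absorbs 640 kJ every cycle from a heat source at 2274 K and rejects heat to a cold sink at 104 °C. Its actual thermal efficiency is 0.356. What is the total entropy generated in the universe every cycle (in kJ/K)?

T_C = 104 °C → 104 + 273.15 = 377.15 K.
W = η·Q_H = 0.356 × 640 = 227.8 kJ, so Q_C = Q_H − W = 412.2 kJ.
The hot reservoir loses entropy Q_H/T_H = 640/2274.00 = 0.2814 kJ/K; the cold reservoir gains Q_C/T_C = 412.2/377.15 = 1.093 kJ/K.
ΔS_univ = −Q_H/T_H + Q_C/T_C = 0.811 kJ/K (> 0, since η = 0.356 < η_Carnot = 0.834).

ΔS_univ ≈ 0.811 kJ/K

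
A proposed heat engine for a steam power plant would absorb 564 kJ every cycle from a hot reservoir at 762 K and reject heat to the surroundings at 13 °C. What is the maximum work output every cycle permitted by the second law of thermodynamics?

W_max ≈ 352 kJ

T_C = 13 °C → 13 + 273.15 = 286.15 K.
The upper bound on efficiency is η_max = 1 − T_C/T_H = 1 − 286.15/762.00 = 0.6245.
W_max = η_max · Q_H = 0.6245 × 564 = 352 kJ.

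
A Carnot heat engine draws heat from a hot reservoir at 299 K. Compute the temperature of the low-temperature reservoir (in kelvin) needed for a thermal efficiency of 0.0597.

T_C ≈ 281 K

From η = 1 − T_C/T_H, T_C = T_H·(1 − η) = 299.00 × (1 − 0.0597) = 281 K.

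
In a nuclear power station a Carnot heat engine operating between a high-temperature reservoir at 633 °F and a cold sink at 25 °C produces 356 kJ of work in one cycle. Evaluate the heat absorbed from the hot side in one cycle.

Q_H ≈ 699.6 kJ

T_H = 633 °F → (633 − 32) × 5/9 = 333.89 °C = 607.04 K.
T_C = 25 °C → 25 + 273.15 = 298.15 K.
Carnot efficiency: η = 1 − T_C/T_H = 1 − 298.15/607.04 = 0.5088.
Q_H = W/η = 356/0.5088 = 699.6 kJ.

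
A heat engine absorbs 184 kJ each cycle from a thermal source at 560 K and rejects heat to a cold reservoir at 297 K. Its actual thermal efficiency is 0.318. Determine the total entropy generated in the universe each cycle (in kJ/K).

W = η·Q_H = 0.318 × 184 = 58.51 kJ, so Q_C = Q_H − W = 125.5 kJ.
Entropy balance on the reservoirs: −Q_H/T_H = -0.3286 kJ/K, +Q_C/T_C = 0.4225 kJ/K.
ΔS_univ = −Q_H/T_H + Q_C/T_C = 0.0939 kJ/K (> 0, since η = 0.318 < η_Carnot = 0.470).

ΔS_univ ≈ 0.0939 kJ/K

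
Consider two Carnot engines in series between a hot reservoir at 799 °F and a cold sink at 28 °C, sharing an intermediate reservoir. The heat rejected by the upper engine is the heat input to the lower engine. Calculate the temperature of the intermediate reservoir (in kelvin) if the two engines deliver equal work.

T_m ≈ 500 K

T_H = 799 °F → (799 − 32) × 5/9 = 426.11 °C = 699.26 K.
T_C = 28 °C → 28 + 273.15 = 301.15 K.
For reversible stages Q_m = Q_H·(T_m/T_H). Setting W₁ = Q_H(1 − T_m/T_H) equal to W₂ = Q_m(1 − T_C/T_m) = Q_H·(T_m − T_C)/T_H gives T_H − T_m = T_m − T_C, so T_m = (T_H + T_C)/2 = (699.26 + 301.15)/2 = 500 K.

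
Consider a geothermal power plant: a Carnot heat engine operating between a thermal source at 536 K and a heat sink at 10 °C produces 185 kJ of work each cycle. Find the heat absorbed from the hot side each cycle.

Q_H ≈ 392 kJ

T_C = 10 °C → 10 + 273.15 = 283.15 K.
η_rev = 1 − T_C/T_H = 1 − 283.15/536.00 = 0.4717.
Q_H = W/η = 185/0.4717 = 392 kJ.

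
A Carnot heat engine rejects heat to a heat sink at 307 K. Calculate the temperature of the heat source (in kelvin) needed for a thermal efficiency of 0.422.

T_H ≈ 531.1 K

From η = 1 − T_C/T_H, solving for T_H gives T_H = T_C/(1 − η) = 307.00/(1 − 0.422) = 531.1 K.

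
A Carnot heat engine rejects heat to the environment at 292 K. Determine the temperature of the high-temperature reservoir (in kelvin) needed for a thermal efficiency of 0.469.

From η = 1 − T_C/T_H, solving for T_H gives T_H = T_C/(1 − η) = 292.00/(1 − 0.469) = 549.9 K.

T_H ≈ 549.9 K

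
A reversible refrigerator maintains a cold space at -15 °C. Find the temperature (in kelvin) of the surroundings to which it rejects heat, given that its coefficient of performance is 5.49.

T_C = -15 °C → -15 + 273.15 = 258.15 K.
COP_R = T_C/(T_H − T_C) ⇒ T_H = T_C·(1 + 1/COP_R) = 258.15 × (1 + 1/5.49) = 305 K.

T_H ≈ 305 K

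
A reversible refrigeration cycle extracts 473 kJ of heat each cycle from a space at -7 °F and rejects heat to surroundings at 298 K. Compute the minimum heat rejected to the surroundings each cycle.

Q_H ≈ 560.5 kJ

T_C = -7 °F → (-7 − 32) × 5/9 = -21.67 °C = 251.48 K.
For a reversible cycle Q_H/Q_C = T_H/T_C, so Q_H = Q_C·T_H/T_C = 473 × 298.00/251.48 = 560.5 kJ.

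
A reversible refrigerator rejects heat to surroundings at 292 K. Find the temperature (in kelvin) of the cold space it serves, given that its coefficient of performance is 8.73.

T_C ≈ 262.0 K

COP_R = T_C/(T_H − T_C) ⇒ T_C = T_H·COP_R/(1 + COP_R) = 292.00 × 8.73/(1 + 8.73) = 262.0 K.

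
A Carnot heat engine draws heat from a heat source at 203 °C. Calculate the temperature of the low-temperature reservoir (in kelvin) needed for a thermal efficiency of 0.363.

T_H = 203 °C → 203 + 273.15 = 476.15 K.
From η = 1 − T_C/T_H, T_C = T_H·(1 − η) = 476.15 × (1 − 0.363) = 303.3 K.

T_C ≈ 303.3 K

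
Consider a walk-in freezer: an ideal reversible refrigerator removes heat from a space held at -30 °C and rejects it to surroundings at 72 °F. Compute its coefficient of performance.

T_H = 72 °F → (72 − 32) × 5/9 = 22.22 °C = 295.37 K.
T_C = -30 °C → -30 + 273.15 = 243.15 K.
Carnot COP: COP_R = T_C/(T_H − T_C) = 243.15/(295.37 − 243.15) = 4.66.

COP_R ≈ 4.66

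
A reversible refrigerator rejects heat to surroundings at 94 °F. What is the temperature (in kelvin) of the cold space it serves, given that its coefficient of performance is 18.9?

T_H = 94 °F → (94 − 32) × 5/9 = 34.44 °C = 307.59 K.
COP_R = T_C/(T_H − T_C) ⇒ T_C = T_H·COP_R/(1 + COP_R) = 307.59 × 18.9/(1 + 18.9) = 292 K.

T_C ≈ 292 K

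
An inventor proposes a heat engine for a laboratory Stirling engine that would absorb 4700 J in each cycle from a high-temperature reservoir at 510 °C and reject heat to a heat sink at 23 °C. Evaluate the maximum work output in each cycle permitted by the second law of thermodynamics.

T_H = 510 °C → 510 + 273.15 = 783.15 K.
T_C = 23 °C → 23 + 273.15 = 296.15 K.
By the Carnot theorem, η_max = 1 − T_C/T_H = 1 − 296.15/783.15 = 0.6218.
W_max = η_max · Q_H = 0.6218 × 4700 = 2920 J.

W_max ≈ 2920 J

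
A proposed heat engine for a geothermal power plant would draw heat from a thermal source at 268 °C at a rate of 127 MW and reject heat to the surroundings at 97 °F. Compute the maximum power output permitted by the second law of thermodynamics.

T_H = 268 °C → 268 + 273.15 = 541.15 K.
T_C = 97 °F → (97 − 32) × 5/9 = 36.11 °C = 309.26 K.
By the Carnot theorem, η_max = 1 − T_C/T_H = 1 − 309.26/541.15 = 0.4285.
W_max = η_max · Q_H = 0.4285 × 127 = 54.4 MW.

Ẇ_max ≈ 54.4 MW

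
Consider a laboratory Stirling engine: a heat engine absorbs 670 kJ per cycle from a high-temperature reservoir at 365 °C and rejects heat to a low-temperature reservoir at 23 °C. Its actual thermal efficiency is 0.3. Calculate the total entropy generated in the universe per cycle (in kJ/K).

T_H = 365 °C → 365 + 273.15 = 638.15 K.
T_C = 23 °C → 23 + 273.15 = 296.15 K.
W = η·Q_H = 0.3 × 670 = 201.0 kJ, so Q_C = Q_H − W = 469.0 kJ.
Entropy balance on the reservoirs: −Q_H/T_H = -1.050 kJ/K, +Q_C/T_C = 1.584 kJ/K.
ΔS_univ = −Q_H/T_H + Q_C/T_C = 0.534 kJ/K (> 0, since η = 0.3 < η_Carnot = 0.536).

ΔS_univ ≈ 0.534 kJ/K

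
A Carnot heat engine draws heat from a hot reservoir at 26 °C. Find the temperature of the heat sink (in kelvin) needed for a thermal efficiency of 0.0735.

T_H = 26 °C → 26 + 273.15 = 299.15 K.
From η = 1 − T_C/T_H, T_C = T_H·(1 − η) = 299.15 × (1 − 0.0735) = 277 K.

T_C ≈ 277 K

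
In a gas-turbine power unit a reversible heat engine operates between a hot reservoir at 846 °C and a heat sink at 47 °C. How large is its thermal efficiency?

η ≈ 0.7139

T_H = 846 °C → 846 + 273.15 = 1119.15 K.
T_C = 47 °C → 47 + 273.15 = 320.15 K.
Since the cycle is reversible, η = 1 − T_C/T_H = 1 − 320.15/1119.15 = 0.7139.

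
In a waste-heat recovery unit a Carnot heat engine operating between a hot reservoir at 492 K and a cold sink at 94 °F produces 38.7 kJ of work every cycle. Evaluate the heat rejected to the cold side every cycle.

Q_C ≈ 64.55 kJ

T_C = 94 °F → (94 − 32) × 5/9 = 34.44 °C = 307.59 K.
The Carnot efficiency is η = 1 − T_C/T_H = 1 − 307.59/492.00 = 0.3748.
Since Q_C/Q_H = T_C/T_H and Q_H = W/η, Q_C = W·T_C/(T_H − T_C) = 38.7 × 307.59/184.41 = 64.55 kJ.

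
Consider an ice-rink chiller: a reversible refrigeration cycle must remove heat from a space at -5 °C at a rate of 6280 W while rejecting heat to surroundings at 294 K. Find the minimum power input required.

T_C = -5 °C → -5 + 273.15 = 268.15 K.
The reversible coefficient of performance is COP_R = T_C/(T_H − T_C) = 268.15/25.85 = 10.3733.
W = Q_C/COP_R = 6280/10.3733 = 605 W.

Ẇ_in ≈ 605 W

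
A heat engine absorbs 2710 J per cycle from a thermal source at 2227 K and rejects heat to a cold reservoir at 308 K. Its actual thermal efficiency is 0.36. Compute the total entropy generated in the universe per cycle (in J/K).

ΔS_univ ≈ 4.414 J/K

W = η·Q_H = 0.36 × 2710 = 975.6 J, so Q_C = Q_H − W = 1734 J.
Reservoir entropy changes: ΔS_H = −Q_H/T_H = −2710/2227.00 = -1.217 J/K and ΔS_C = +Q_C/T_C = 1734/308.00 = 5.631 J/K.
ΔS_univ = −Q_H/T_H + Q_C/T_C = 4.414 J/K (> 0, since η = 0.36 < η_Carnot = 0.862).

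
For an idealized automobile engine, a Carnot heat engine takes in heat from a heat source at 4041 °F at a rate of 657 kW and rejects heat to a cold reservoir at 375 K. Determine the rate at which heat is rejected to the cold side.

T_H = 4041 °F → (4041 − 32) × 5/9 = 2227.22 °C = 2500.37 K.
Since the cycle is reversible, η = 1 − T_C/T_H = 1 − 375.00/2500.37 = 0.8500.
For a reversible cycle Q_C/Q_H = T_C/T_H, so Q_C = 657 × 375.00/2500.37 = 98.54 kW.

Q̇_C ≈ 98.54 kW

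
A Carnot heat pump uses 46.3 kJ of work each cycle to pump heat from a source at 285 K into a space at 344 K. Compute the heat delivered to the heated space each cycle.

For a reversible heat pump, COP_HP = T_H/(T_H − T_C) = 344.00/59.00 = 5.8305.
Q_H = COP_HP · W = 5.8305 × 46.3 = 270 kJ.

Q_H ≈ 270 kJ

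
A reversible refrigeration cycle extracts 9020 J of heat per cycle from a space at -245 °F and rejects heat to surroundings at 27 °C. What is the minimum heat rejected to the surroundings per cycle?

T_H = 27 °C → 27 + 273.15 = 300.15 K.
T_C = -245 °F → (-245 − 32) × 5/9 = -153.89 °C = 119.26 K.
For a reversible cycle Q_H/Q_C = T_H/T_C, so Q_H = Q_C·T_H/T_C = 9020 × 300.15/119.26 = 22700 J.

Q_H ≈ 22700 J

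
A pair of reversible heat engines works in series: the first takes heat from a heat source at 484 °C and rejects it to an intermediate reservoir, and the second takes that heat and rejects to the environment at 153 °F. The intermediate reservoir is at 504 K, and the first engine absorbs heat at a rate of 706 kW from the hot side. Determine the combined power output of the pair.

Ẇ_total ≈ 389 kW

T_H = 484 °C → 484 + 273.15 = 757.15 K.
T_C = 153 °F → (153 − 32) × 5/9 = 67.22 °C = 340.37 K.
Two reversible stages in series are equivalent to a single Carnot engine between T_H and T_C, so η_total = 1 − T_C/T_H = 1 − 340.37/757.15 = 0.5505.
W_total = η_total · Q_H = 0.5505 × 706 = 389 kW.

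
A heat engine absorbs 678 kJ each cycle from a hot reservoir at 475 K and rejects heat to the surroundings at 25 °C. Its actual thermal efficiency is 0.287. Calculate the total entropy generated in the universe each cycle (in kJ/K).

ΔS_univ ≈ 0.194 kJ/K

T_C = 25 °C → 25 + 273.15 = 298.15 K.
W = η·Q_H = 0.287 × 678 = 194.6 kJ, so Q_C = Q_H − W = 483.4 kJ.
Reservoir entropy changes: ΔS_H = −Q_H/T_H = −678/475.00 = -1.427 kJ/K and ΔS_C = +Q_C/T_C = 483.4/298.15 = 1.621 kJ/K.
ΔS_univ = −Q_H/T_H + Q_C/T_C = 0.194 kJ/K (> 0, since η = 0.287 < η_Carnot = 0.372).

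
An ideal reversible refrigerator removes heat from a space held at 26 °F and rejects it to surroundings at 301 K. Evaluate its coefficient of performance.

T_C = 26 °F → (26 − 32) × 5/9 = -3.33 °C = 269.82 K.
The reversible coefficient of performance is COP_R = T_C/(T_H − T_C) = 269.82/(301.00 − 269.82) = 8.65.

COP_R ≈ 8.65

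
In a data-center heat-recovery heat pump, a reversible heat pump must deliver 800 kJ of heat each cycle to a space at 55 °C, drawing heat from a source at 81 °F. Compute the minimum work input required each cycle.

T_H = 55 °C → 55 + 273.15 = 328.15 K.
T_C = 81 °F → (81 − 32) × 5/9 = 27.22 °C = 300.37 K.
Reversible heating COP: COP_HP = T_H/(T_H − T_C) = 328.15/27.78 = 11.8134.
W = Q_H/COP_HP = 800/11.8134 = 67.7 kJ.

W_in ≈ 67.7 kJ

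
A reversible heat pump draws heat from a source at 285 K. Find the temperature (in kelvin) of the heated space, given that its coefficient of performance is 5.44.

T_H ≈ 349 K

COP_HP = T_H/(T_H − T_C) ⇒ T_H = T_C·COP_HP/(COP_HP − 1) = 285.00 × 5.44/(5.44 − 1) = 349 K.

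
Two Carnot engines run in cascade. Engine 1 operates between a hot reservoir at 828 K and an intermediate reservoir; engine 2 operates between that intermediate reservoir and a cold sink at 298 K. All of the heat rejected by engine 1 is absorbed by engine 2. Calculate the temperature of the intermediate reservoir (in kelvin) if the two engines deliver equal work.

T_m ≈ 563 K

For reversible stages Q_m = Q_H·(T_m/T_H). Setting W₁ = Q_H(1 − T_m/T_H) equal to W₂ = Q_m(1 − T_C/T_m) = Q_H·(T_m − T_C)/T_H gives T_H − T_m = T_m − T_C, so T_m = (T_H + T_C)/2 = (828.00 + 298.00)/2 = 563 K.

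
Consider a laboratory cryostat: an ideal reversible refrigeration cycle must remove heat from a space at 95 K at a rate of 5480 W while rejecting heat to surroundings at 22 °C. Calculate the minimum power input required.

T_H = 22 °C → 22 + 273.15 = 295.15 K.
The reversible coefficient of performance is COP_R = T_C/(T_H − T_C) = 95.00/200.15 = 0.4746.
W = Q_C/COP_R = 5480/0.4746 = 11500 W.

Ẇ_in ≈ 11500 W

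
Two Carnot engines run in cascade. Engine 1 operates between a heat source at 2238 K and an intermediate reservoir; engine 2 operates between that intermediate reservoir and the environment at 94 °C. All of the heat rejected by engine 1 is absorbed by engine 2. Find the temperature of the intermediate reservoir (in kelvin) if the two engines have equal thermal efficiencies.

T_C = 94 °C → 94 + 273.15 = 367.15 K.
Equal efficiencies require 1 − T_m/T_H = 1 − T_C/T_m, i.e. T_m/T_H = T_C/T_m, so T_m = √(T_H·T_C) = √(2238.00 × 367.15) = 906 K.

T_m ≈ 906 K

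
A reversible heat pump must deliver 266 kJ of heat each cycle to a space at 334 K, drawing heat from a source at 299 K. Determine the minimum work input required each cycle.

COP_HP = T_H/(T_H − T_C) = 334.00/35.00 = 9.5429.
W = Q_H/COP_HP = 266/9.5429 = 27.9 kJ.

W_in ≈ 27.9 kJ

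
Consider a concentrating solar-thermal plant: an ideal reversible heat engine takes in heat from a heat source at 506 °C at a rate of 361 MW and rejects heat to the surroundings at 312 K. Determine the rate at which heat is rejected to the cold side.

T_H = 506 °C → 506 + 273.15 = 779.15 K.
For a reversible engine, η = 1 − T_C/T_H = 1 − 312.00/779.15 = 0.5996.
For a reversible cycle Q_C/Q_H = T_C/T_H, so Q_C = 361 × 312.00/779.15 = 145 MW.

Q̇_C ≈ 145 MW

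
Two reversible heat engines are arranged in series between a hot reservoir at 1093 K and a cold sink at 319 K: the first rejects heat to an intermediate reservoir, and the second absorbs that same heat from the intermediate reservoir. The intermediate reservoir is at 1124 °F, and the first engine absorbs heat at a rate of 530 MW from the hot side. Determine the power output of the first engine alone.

Ẇ₁ ≈ 103 MW

T_m = 1124 °F → (1124 − 32) × 5/9 = 606.67 °C = 879.82 K.
First-stage efficiency η₁ = 1 − T_m/T_H = 1 − 879.82/1093.00 = 0.1950.
W₁ = η₁·Q_H = 0.1950 × 530 = 103 MW.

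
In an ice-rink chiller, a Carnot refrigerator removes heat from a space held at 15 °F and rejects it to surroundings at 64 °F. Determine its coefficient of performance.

T_H = 64 °F → (64 − 32) × 5/9 = 17.78 °C = 290.93 K.
T_C = 15 °F → (15 − 32) × 5/9 = -9.44 °C = 263.71 K.
The reversible coefficient of performance is COP_R = T_C/(T_H − T_C) = 263.71/(290.93 − 263.71) = 9.687.

COP_R ≈ 9.687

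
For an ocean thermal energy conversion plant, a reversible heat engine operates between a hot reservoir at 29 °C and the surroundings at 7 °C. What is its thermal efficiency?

η ≈ 0.0728

T_H = 29 °C → 29 + 273.15 = 302.15 K.
T_C = 7 °C → 7 + 273.15 = 280.15 K.
Since the cycle is reversible, η = 1 − T_C/T_H = 1 − 280.15/302.15 = 0.0728.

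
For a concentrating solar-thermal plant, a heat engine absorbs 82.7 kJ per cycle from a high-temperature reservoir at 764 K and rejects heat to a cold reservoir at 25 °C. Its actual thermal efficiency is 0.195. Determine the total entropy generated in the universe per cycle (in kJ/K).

T_C = 25 °C → 25 + 273.15 = 298.15 K.
W = η·Q_H = 0.195 × 82.7 = 16.13 kJ, so Q_C = Q_H − W = 66.57 kJ.
Entropy balance on the reservoirs: −Q_H/T_H = -0.1082 kJ/K, +Q_C/T_C = 0.2233 kJ/K.
ΔS_univ = −Q_H/T_H + Q_C/T_C = 0.1150 kJ/K (> 0, since η = 0.195 < η_Carnot = 0.610).

ΔS_univ ≈ 0.1150 kJ/K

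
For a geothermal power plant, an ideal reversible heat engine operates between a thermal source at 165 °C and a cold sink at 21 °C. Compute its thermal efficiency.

T_H = 165 °C → 165 + 273.15 = 438.15 K.
T_C = 21 °C → 21 + 273.15 = 294.15 K.
Since the cycle is reversible, η = 1 − T_C/T_H = 1 − 294.15/438.15 = 0.329.

η ≈ 0.329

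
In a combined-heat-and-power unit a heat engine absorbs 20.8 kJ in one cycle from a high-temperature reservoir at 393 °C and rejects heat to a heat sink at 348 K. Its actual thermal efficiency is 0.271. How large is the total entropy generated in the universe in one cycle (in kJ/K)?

ΔS_univ ≈ 0.01235 kJ/K

T_H = 393 °C → 393 + 273.15 = 666.15 K.
W = η·Q_H = 0.271 × 20.8 = 5.637 kJ, so Q_C = Q_H − W = 15.16 kJ.
Entropy balance on the reservoirs: −Q_H/T_H = -0.03122 kJ/K, +Q_C/T_C = 0.04357 kJ/K.
ΔS_univ = −Q_H/T_H + Q_C/T_C = 0.01235 kJ/K (> 0, since η = 0.271 < η_Carnot = 0.478).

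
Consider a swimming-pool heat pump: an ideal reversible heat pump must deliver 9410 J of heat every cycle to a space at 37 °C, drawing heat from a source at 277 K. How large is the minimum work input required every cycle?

T_H = 37 °C → 37 + 273.15 = 310.15 K.
The Carnot heat-pump COP is COP_HP = T_H/(T_H − T_C) = 310.15/33.15 = 9.3560.
W = Q_H/COP_HP = 9410/9.3560 = 1006 J.

W_in ≈ 1006 J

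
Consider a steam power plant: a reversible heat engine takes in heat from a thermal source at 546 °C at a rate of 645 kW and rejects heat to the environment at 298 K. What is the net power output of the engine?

T_H = 546 °C → 546 + 273.15 = 819.15 K.
Since the cycle is reversible, η = 1 − T_C/T_H = 1 − 298.00/819.15 = 0.6362.
W = η·Q_H = 0.6362 × 645 = 410 kW.

Ẇ ≈ 410 kW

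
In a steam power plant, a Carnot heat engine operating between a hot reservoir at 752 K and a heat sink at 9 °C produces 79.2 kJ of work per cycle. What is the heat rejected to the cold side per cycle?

T_C = 9 °C → 9 + 273.15 = 282.15 K.
Carnot efficiency: η = 1 − T_C/T_H = 1 − 282.15/752.00 = 0.6248.
Since Q_C/Q_H = T_C/T_H and Q_H = W/η, Q_C = W·T_C/(T_H − T_C) = 79.2 × 282.15/469.85 = 47.6 kJ.

Q_C ≈ 47.6 kJ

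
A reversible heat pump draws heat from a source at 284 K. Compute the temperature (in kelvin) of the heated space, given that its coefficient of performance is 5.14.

T_H ≈ 352.6 K

COP_HP = T_H/(T_H − T_C) ⇒ T_H = T_C·COP_HP/(COP_HP − 1) = 284.00 × 5.14/(5.14 − 1) = 352.6 K.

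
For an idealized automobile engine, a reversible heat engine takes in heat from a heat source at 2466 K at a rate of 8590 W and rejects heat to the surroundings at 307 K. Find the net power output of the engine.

Ẇ ≈ 7521 W

The Carnot efficiency is η = 1 − T_C/T_H = 1 − 307.00/2466.00 = 0.8755.
W = η·Q_H = 0.8755 × 8590 = 7521 W.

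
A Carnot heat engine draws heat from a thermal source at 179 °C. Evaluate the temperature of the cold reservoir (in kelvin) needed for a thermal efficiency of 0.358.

T_C ≈ 290 K

T_H = 179 °C → 179 + 273.15 = 452.15 K.
From η = 1 − T_C/T_H, T_C = T_H·(1 − η) = 452.15 × (1 − 0.358) = 290 K.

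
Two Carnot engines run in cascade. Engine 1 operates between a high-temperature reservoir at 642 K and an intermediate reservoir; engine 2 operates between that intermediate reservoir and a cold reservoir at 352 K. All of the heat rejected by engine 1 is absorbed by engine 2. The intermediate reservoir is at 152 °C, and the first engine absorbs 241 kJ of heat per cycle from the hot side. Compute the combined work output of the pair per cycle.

W_total ≈ 109 kJ

Two reversible stages in series are equivalent to a single Carnot engine between T_H and T_C, so η_total = 1 − T_C/T_H = 1 − 352.00/642.00 = 0.4517.
W_total = η_total · Q_H = 0.4517 × 241 = 109 kJ.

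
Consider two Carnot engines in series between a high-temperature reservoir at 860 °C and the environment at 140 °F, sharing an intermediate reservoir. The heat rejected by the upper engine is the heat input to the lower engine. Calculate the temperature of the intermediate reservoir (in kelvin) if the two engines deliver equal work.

T_m ≈ 733 K

T_H = 860 °C → 860 + 273.15 = 1133.15 K.
T_C = 140 °F → (140 − 32) × 5/9 = 60.00 °C = 333.15 K.
For reversible stages Q_m = Q_H·(T_m/T_H). Setting W₁ = Q_H(1 − T_m/T_H) equal to W₂ = Q_m(1 − T_C/T_m) = Q_H·(T_m − T_C)/T_H gives T_H − T_m = T_m − T_C, so T_m = (T_H + T_C)/2 = (1133.15 + 333.15)/2 = 733 K.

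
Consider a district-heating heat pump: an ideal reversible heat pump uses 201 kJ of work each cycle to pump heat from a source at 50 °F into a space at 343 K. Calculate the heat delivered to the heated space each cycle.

Q_H ≈ 1152 kJ

T_C = 50 °F → (50 − 32) × 5/9 = 10.00 °C = 283.15 K.
The Carnot heat-pump COP is COP_HP = T_H/(T_H − T_C) = 343.00/59.85 = 5.7310.
Q_H = COP_HP · W = 5.7310 × 201 = 1152 kJ.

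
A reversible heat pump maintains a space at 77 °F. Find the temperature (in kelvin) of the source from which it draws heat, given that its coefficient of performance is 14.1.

T_C ≈ 277.0 K

T_H = 77 °F → (77 − 32) × 5/9 = 25.00 °C = 298.15 K.
COP_HP = T_H/(T_H − T_C) ⇒ T_C = T_H·(COP_HP − 1)/COP_HP = 298.15 × (14.1 − 1)/14.1 = 277.0 K.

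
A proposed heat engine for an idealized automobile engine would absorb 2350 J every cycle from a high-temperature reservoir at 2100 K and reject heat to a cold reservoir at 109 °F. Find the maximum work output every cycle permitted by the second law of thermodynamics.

W_max ≈ 1996 J

T_C = 109 °F → (109 − 32) × 5/9 = 42.78 °C = 315.93 K.
The second-law ceiling is the Carnot efficiency, η_max = 1 − T_C/T_H = 1 − 315.93/2100.00 = 0.8496.
W_max = η_max · Q_H = 0.8496 × 2350 = 1996 J.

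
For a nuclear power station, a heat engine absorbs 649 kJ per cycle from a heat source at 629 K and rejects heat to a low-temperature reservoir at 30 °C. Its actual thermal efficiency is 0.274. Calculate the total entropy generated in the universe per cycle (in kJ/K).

T_C = 30 °C → 30 + 273.15 = 303.15 K.
W = η·Q_H = 0.274 × 649 = 177.8 kJ, so Q_C = Q_H − W = 471.2 kJ.
The hot reservoir loses entropy Q_H/T_H = 649/629.00 = 1.032 kJ/K; the cold reservoir gains Q_C/T_C = 471.2/303.15 = 1.554 kJ/K.
ΔS_univ = −Q_H/T_H + Q_C/T_C = 0.5225 kJ/K (> 0, since η = 0.274 < η_Carnot = 0.518).

ΔS_univ ≈ 0.5225 kJ/K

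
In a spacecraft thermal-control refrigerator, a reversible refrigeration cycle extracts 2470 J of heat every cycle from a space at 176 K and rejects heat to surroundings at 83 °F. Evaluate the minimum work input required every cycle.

W_in ≈ 1760 J

T_H = 83 °F → (83 − 32) × 5/9 = 28.33 °C = 301.48 K.
The reversible coefficient of performance is COP_R = T_C/(T_H − T_C) = 176.00/125.48 = 1.4026.
W = Q_C/COP_R = 2470/1.4026 = 1760 J.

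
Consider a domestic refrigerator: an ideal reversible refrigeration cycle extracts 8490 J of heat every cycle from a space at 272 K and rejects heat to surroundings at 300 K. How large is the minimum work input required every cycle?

COP_R = T_C/(T_H − T_C) = 272.00/28.00 = 9.7143.
W = Q_C/COP_R = 8490/9.7143 = 874 J.

W_in ≈ 874 J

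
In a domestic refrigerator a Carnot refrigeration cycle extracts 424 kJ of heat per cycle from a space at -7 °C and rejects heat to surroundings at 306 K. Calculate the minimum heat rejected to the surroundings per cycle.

Q_H ≈ 487 kJ

T_C = -7 °C → -7 + 273.15 = 266.15 K.
For a reversible cycle Q_H/Q_C = T_H/T_C, so Q_H = Q_C·T_H/T_C = 424 × 306.00/266.15 = 487 kJ.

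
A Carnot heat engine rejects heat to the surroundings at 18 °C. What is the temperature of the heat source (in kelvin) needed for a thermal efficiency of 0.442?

T_C = 18 °C → 18 + 273.15 = 291.15 K.
From η = 1 − T_C/T_H, solving for T_H gives T_H = T_C/(1 − η) = 291.15/(1 − 0.442) = 522 K.

T_H ≈ 522 K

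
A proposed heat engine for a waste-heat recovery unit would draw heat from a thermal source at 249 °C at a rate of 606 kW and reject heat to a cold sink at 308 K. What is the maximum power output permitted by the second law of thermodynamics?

Ẇ_max ≈ 249 kW

T_H = 249 °C → 249 + 273.15 = 522.15 K.
By the Carnot theorem, η_max = 1 − T_C/T_H = 1 − 308.00/522.15 = 0.4101.
W_max = η_max · Q_H = 0.4101 × 606 = 249 kW.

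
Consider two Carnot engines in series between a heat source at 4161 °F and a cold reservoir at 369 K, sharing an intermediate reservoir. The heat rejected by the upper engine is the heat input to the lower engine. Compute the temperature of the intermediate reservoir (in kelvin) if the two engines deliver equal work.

T_H = 4161 °F → (4161 − 32) × 5/9 = 2293.89 °C = 2567.04 K.
For reversible stages Q_m = Q_H·(T_m/T_H). Setting W₁ = Q_H(1 − T_m/T_H) equal to W₂ = Q_m(1 − T_C/T_m) = Q_H·(T_m − T_C)/T_H gives T_H − T_m = T_m − T_C, so T_m = (T_H + T_C)/2 = (2567.04 + 369.00)/2 = 1468 K.

T_m ≈ 1468 K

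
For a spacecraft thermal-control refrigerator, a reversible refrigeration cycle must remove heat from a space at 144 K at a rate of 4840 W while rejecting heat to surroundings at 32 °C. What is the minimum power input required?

T_H = 32 °C → 32 + 273.15 = 305.15 K.
The reversible coefficient of performance is COP_R = T_C/(T_H − T_C) = 144.00/161.15 = 0.8936.
W = Q_C/COP_R = 4840/0.8936 = 5420 W.

Ẇ_in ≈ 5420 W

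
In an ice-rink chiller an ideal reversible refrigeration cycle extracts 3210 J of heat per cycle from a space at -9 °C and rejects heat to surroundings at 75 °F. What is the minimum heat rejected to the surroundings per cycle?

Q_H ≈ 3610 J

T_H = 75 °F → (75 − 32) × 5/9 = 23.89 °C = 297.04 K.
T_C = -9 °C → -9 + 273.15 = 264.15 K.
For a reversible cycle Q_H/Q_C = T_H/T_C, so Q_H = Q_C·T_H/T_C = 3210 × 297.04/264.15 = 3610 J.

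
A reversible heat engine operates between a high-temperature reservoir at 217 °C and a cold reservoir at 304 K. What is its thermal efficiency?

η ≈ 0.3798

T_H = 217 °C → 217 + 273.15 = 490.15 K.
Since the cycle is reversible, η = 1 − T_C/T_H = 1 − 304.00/490.15 = 0.3798.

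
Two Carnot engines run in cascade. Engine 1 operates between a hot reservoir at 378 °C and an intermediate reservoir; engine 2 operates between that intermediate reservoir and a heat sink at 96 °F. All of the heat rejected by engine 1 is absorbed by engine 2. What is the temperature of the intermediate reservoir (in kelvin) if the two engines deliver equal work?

T_m ≈ 479.9 K

T_H = 378 °C → 378 + 273.15 = 651.15 K.
T_C = 96 °F → (96 − 32) × 5/9 = 35.56 °C = 308.71 K.
For reversible stages Q_m = Q_H·(T_m/T_H). Setting W₁ = Q_H(1 − T_m/T_H) equal to W₂ = Q_m(1 − T_C/T_m) = Q_H·(T_m − T_C)/T_H gives T_H − T_m = T_m − T_C, so T_m = (T_H + T_C)/2 = (651.15 + 308.71)/2 = 479.9 K.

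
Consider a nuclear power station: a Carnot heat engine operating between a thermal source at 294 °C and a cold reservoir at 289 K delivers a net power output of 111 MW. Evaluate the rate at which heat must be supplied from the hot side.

T_H = 294 °C → 294 + 273.15 = 567.15 K.
For a reversible engine, η = 1 − T_C/T_H = 1 − 289.00/567.15 = 0.4904.
Q_H = W/η = 111/0.4904 = 226 MW.

Q̇_H ≈ 226 MW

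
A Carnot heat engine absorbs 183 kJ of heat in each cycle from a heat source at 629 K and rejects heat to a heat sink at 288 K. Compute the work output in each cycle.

W ≈ 99.21 kJ

Carnot efficiency: η = 1 − T_C/T_H = 1 − 288.00/629.00 = 0.5421.
W = η·Q_H = 0.5421 × 183 = 99.21 kJ.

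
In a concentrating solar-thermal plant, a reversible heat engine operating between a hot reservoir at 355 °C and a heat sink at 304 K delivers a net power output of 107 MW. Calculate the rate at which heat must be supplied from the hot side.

T_H = 355 °C → 355 + 273.15 = 628.15 K.
Since the cycle is reversible, η = 1 − T_C/T_H = 1 − 304.00/628.15 = 0.5160.
Q_H = W/η = 107/0.5160 = 207 MW.

Q̇_H ≈ 207 MW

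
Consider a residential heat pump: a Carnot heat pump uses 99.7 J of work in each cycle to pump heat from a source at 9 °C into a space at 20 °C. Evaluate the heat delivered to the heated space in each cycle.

T_H = 20 °C → 20 + 273.15 = 293.15 K.
T_C = 9 °C → 9 + 273.15 = 282.15 K.
The Carnot heat-pump COP is COP_HP = T_H/(T_H − T_C) = 293.15/11.00 = 26.6500.
Q_H = COP_HP · W = 26.6500 × 99.7 = 2660 J.

Q_H ≈ 2660 J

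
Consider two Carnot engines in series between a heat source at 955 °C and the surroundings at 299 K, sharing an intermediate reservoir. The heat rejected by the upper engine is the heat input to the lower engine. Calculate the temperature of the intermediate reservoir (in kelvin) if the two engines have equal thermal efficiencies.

T_H = 955 °C → 955 + 273.15 = 1228.15 K.
Equal efficiencies require 1 − T_m/T_H = 1 − T_C/T_m, i.e. T_m/T_H = T_C/T_m, so T_m = √(T_H·T_C) = √(1228.15 × 299.00) = 606.0 K.

T_m ≈ 606.0 K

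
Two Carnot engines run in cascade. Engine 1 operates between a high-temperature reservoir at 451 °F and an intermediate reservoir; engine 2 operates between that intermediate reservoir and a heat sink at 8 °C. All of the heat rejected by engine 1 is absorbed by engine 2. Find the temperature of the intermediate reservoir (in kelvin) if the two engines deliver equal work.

T_m ≈ 393.5 K

T_H = 451 °F → (451 − 32) × 5/9 = 232.78 °C = 505.93 K.
T_C = 8 °C → 8 + 273.15 = 281.15 K.
For reversible stages Q_m = Q_H·(T_m/T_H). Setting W₁ = Q_H(1 − T_m/T_H) equal to W₂ = Q_m(1 − T_C/T_m) = Q_H·(T_m − T_C)/T_H gives T_H − T_m = T_m − T_C, so T_m = (T_H + T_C)/2 = (505.93 + 281.15)/2 = 393.5 K.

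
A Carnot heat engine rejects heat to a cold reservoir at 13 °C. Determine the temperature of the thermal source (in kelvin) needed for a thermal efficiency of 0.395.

T_C = 13 °C → 13 + 273.15 = 286.15 K.
From η = 1 − T_C/T_H, solving for T_H gives T_H = T_C/(1 − η) = 286.15/(1 − 0.395) = 473 K.

T_H ≈ 473 K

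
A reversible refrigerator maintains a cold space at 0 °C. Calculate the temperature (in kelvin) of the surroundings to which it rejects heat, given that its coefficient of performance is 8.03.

T_C = 0 °C → 0 + 273.15 = 273.15 K.
COP_R = T_C/(T_H − T_C) ⇒ T_H = T_C·(1 + 1/COP_R) = 273.15 × (1 + 1/8.03) = 307 K.

T_H ≈ 307 K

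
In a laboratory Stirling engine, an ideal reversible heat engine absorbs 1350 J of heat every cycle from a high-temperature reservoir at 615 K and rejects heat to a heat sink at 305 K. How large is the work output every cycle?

The Carnot efficiency is η = 1 − T_C/T_H = 1 − 305.00/615.00 = 0.5041.
W = η·Q_H = 0.5041 × 1350 = 680 J.

W ≈ 680 J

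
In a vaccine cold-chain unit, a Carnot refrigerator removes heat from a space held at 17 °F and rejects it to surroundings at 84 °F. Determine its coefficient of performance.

T_H = 84 °F → (84 − 32) × 5/9 = 28.89 °C = 302.04 K.
T_C = 17 °F → (17 − 32) × 5/9 = -8.33 °C = 264.82 K.
COP_R = T_C/(T_H − T_C) = 264.82/(302.04 − 264.82) = 7.11.

COP_R ≈ 7.11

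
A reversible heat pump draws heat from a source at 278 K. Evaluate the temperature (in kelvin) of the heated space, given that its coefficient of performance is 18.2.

T_H ≈ 294.2 K

COP_HP = T_H/(T_H − T_C) ⇒ T_H = T_C·COP_HP/(COP_HP − 1) = 278.00 × 18.2/(18.2 − 1) = 294.2 K.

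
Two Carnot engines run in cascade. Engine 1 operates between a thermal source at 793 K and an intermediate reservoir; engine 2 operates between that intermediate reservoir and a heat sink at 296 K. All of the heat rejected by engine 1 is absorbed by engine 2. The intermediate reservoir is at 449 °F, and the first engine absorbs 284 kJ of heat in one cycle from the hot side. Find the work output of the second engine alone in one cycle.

T_m = 449 °F → (449 − 32) × 5/9 = 231.67 °C = 504.82 K.
Heat entering the second stage: Q_m = Q_H·(T_m/T_H) = 284 × 504.82/793.00 = 181 kJ.
Second-stage efficiency η₂ = 1 − T_C/T_m = 1 − 296.00/504.82 = 0.4136, so W₂ = η₂·Q_m = 74.8 kJ.

W₂ ≈ 74.8 kJ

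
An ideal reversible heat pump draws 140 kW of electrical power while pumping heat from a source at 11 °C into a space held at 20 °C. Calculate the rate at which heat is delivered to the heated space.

Q̇_H ≈ 4560 kW

T_H = 20 °C → 20 + 273.15 = 293.15 K.
T_C = 11 °C → 11 + 273.15 = 284.15 K.
COP_HP = T_H/(T_H − T_C) = 293.15/9.00 = 32.5722.
Q_H = COP_HP · W = 32.5722 × 140 = 4560 kW.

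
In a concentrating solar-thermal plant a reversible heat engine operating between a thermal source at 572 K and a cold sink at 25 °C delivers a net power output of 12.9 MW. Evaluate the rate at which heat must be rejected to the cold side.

Q̇_C ≈ 14.04 MW

T_C = 25 °C → 25 + 273.15 = 298.15 K.
The Carnot efficiency is η = 1 − T_C/T_H = 1 − 298.15/572.00 = 0.4788.
Since Q_C/Q_H = T_C/T_H and Q_H = W/η, Q_C = W·T_C/(T_H − T_C) = 12.9 × 298.15/273.85 = 14.04 MW.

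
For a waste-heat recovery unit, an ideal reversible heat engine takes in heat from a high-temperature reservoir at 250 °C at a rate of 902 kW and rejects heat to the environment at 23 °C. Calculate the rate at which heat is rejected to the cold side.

Q̇_C ≈ 511 kW

T_H = 250 °C → 250 + 273.15 = 523.15 K.
T_C = 23 °C → 23 + 273.15 = 296.15 K.
Carnot efficiency: η = 1 − T_C/T_H = 1 − 296.15/523.15 = 0.4339.
For a reversible cycle Q_C/Q_H = T_C/T_H, so Q_C = 902 × 296.15/523.15 = 511 kW.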